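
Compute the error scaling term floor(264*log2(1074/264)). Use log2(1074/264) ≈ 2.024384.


log2(n/k) = log2(1074/264) ≈ 2.024384.
k*log2(n/k) ≈ 264*2.024384 = 534.437376.
floor(534.437376) = 534.

534


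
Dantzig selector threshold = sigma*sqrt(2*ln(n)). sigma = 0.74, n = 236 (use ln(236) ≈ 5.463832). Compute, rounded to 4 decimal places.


ln(236) ≈ 5.463832.
2*ln(n) ≈ 10.927664.
sqrt(2*ln(n)) ≈ sqrt(10.927664) ≈ 3.305702.
threshold ≈ 0.74*3.305702 = 2.44621948 ≈ 2.4462.

2.4462


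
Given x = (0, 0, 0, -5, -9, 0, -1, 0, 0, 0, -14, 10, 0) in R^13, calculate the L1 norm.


Non-zero entries: [(3, -5), (4, -9), (6, -1), (10, -14), (11, 10)]
Absolute values: [5, 9, 1, 14, 10]
||x||_1 = sum = 39.

39


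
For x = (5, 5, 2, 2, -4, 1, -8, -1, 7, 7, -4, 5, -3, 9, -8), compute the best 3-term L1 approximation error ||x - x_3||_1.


Sorted |x_i| descending: [9, 8, 8, 7, 7, 5, 5, 5, 4, 4, 3, 2, 2, 1, 1]
Keep top 3: [9, 8, 8]
Tail entries: [7, 7, 5, 5, 5, 4, 4, 3, 2, 2, 1, 1]
L1 error = sum of tail = 46.

46


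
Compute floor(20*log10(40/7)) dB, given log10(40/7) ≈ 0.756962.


||x||/||e|| = 40/7.
log10(40/7) ≈ 0.756962.
20*log10(||x||/||e||) ≈ 20*0.756962 = 15.13924.
floor(15.13924) = 15.

15


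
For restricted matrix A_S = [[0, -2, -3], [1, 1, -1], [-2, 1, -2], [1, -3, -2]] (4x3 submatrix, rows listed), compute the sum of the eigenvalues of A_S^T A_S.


Sum of eigenvalues of A_S^T A_S = trace(A_S^T A_S) = sum of squared column norms of A_S.
A_S^T A_S diagonal: [6, 15, 18].
trace = 6 + 15 + 18 = 39.

39


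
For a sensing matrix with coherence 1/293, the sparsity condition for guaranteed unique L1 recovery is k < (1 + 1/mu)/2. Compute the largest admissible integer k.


1/mu = 293.
1 + 1/mu = 294.
(1 + 1/mu)/2 = 147 is an integer and the inequality is strict, so k_max = 147 - 1 = 146.

146


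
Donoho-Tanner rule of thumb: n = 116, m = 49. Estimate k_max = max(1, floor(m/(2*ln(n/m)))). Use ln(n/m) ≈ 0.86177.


n/m = 116/49.
ln(n/m) ≈ 0.86177.
2*ln(n/m) ≈ 1.72354.
m/(2*ln(n/m)) ≈ 49/1.72354 ≈ 28.4299.
floor = 28.
k_max = max(1, 28) = 28.

28


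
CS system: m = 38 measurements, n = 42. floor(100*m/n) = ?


100*m/n = 100*38/42 ≈ 90.4762.
floor = 90.

90


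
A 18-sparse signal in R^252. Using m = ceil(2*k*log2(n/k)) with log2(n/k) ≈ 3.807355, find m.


log2(n/k) = log2(252/18) ≈ 3.807355.
2*k*log2(n/k) ≈ 2*18*3.807355 = 137.06478.
m = ceil(137.06478) = 138.

138


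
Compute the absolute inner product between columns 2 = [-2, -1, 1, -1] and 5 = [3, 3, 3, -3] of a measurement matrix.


Inner product: -2*3 + -1*3 + 1*3 + -1*-3
Products: [-6, -3, 3, 3]
Sum = -3.
|dot| = 3.

3


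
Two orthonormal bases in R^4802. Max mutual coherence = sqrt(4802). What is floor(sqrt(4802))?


69^2 = 4761 <= 4802 < 4900 = 70^2, so 69 <= sqrt(4802) < 70.
floor(sqrt(4802)) = 69.

69


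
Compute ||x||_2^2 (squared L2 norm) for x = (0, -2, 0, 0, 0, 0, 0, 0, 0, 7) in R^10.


Non-zero entries: [(1, -2), (9, 7)]
Squares: [4, 49]
||x||_2^2 = sum = 53.

53


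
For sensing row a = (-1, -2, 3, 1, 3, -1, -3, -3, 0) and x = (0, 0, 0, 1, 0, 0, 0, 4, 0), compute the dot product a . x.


Non-zero terms: ['1*1', '-3*4']
Products: [1, -12]
y = sum = -11.

-11


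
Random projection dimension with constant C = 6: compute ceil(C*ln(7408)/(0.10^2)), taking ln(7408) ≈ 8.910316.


ln(7408) ≈ 8.910316.
eps^2 = 0.10^2 = 0.01.
C*ln(N)/eps^2 ≈ 6*8.910316/0.01 ≈ 5346.1896.
m = ceil(5346.1896) = 5347.

5347


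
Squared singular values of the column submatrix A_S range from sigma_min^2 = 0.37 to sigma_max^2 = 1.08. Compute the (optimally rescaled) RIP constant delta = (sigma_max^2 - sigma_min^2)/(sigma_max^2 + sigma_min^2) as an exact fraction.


lambda_max - lambda_min = 1.08 - 0.37 = 0.71.
lambda_max + lambda_min = 1.08 + 0.37 = 1.45.
delta = 0.71/1.45 = 71/145.

71/145


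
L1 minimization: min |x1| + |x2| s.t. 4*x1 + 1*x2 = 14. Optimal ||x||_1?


Axis intercepts:
  x1 = 7/2, x2 = 0: L1 = 7/2
  x1 = 0, x2 = 14: L1 = 14
x* = (7/2, 0)
||x*||_1 = 7/2.

7/2


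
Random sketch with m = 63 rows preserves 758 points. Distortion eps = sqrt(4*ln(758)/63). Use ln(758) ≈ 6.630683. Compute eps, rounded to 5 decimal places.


ln(758) ≈ 6.630683.
4*ln(N)/m ≈ 4*6.630683/63 ≈ 0.42099575.
eps = sqrt(0.42099575) ≈ 0.6488419 ≈ 0.64884.

0.64884


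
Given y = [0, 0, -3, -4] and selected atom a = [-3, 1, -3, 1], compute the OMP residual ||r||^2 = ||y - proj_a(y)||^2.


a^T a = 20.
a^T y = 5.
coeff = 5/20 = 1/4.
||r||^2 = 95/4.

95/4


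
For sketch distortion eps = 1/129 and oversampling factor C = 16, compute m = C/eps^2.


1/eps = 129.
(1/eps)^2 = 16641.
m = 16*16641 = 266256.

266256


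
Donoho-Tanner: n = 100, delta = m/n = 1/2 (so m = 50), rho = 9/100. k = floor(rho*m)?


m = 1/2*100 = 50.
rho = 9/100.
rho*m = 9/100*50 = 4.5.
k = floor(4.5) = 4.

4


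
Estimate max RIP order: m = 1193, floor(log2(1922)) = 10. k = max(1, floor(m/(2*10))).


floor(log2(1922)) = 10.
2*10 = 20.
m/(2*floor(log2(n))) = 1193/20 ≈ 59.65.
floor = 59.
k = max(1, 59) = 59.

59


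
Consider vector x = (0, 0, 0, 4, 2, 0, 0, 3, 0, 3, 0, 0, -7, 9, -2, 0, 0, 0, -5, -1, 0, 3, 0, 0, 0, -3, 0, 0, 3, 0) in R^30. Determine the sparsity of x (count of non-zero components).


Non-zero positions: [3, 4, 7, 9, 12, 13, 14, 18, 19, 21, 25, 28].
Sparsity = 12.

12


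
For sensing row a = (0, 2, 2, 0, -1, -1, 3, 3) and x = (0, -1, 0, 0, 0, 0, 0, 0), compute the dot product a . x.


Non-zero terms: ['2*-1']
Products: [-2]
y = sum = -2.

-2


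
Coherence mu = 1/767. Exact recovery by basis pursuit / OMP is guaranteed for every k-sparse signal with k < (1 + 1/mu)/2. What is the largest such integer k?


1/mu = 767.
1 + 1/mu = 768.
(1 + 1/mu)/2 = 384 is an integer and the inequality is strict, so k_max = 384 - 1 = 383.

383


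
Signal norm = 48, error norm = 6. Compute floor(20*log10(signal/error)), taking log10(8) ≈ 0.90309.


||x||/||e|| = 48/6 = 8.
log10(8) ≈ 0.90309.
20*log10(||x||/||e||) ≈ 20*0.90309 = 18.0618.
floor(18.0618) = 18.

18


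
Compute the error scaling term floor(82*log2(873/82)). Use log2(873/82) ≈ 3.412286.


log2(n/k) = log2(873/82) ≈ 3.412286.
k*log2(n/k) ≈ 82*3.412286 = 279.807452.
floor(279.807452) = 279.

279


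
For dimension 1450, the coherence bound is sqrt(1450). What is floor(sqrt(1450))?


38^2 = 1444 <= 1450 < 1521 = 39^2, so 38 <= sqrt(1450) < 39.
floor(sqrt(1450)) = 38.

38


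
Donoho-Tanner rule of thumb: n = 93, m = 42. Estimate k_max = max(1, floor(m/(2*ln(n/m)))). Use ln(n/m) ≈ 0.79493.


n/m = 93/42 = 31/14.
ln(n/m) ≈ 0.79493.
2*ln(n/m) ≈ 1.58986.
m/(2*ln(n/m)) ≈ 42/1.58986 ≈ 26.4174.
floor = 26.
k_max = max(1, 26) = 26.

26


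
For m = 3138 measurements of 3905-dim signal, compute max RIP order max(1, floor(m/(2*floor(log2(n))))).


floor(log2(3905)) = 11.
2*11 = 22.
m/(2*floor(log2(n))) = 3138/22 ≈ 142.6364.
floor = 142.
k = max(1, 142) = 142.

142


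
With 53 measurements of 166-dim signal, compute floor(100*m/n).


100*m/n = 100*53/166 ≈ 31.9277.
floor = 31.

31


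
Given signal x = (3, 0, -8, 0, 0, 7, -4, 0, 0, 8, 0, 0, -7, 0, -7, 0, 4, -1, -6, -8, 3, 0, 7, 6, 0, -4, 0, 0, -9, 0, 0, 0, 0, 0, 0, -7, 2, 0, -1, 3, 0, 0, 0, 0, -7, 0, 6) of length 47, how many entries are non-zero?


Non-zero positions: [0, 2, 5, 6, 9, 12, 14, 16, 17, 18, 19, 20, 22, 23, 25, 28, 35, 36, 38, 39, 44, 46].
Sparsity = 22.

22


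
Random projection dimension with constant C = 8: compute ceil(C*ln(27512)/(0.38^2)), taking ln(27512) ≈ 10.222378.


ln(27512) ≈ 10.222378.
eps^2 = 0.38^2 = 0.1444.
C*ln(N)/eps^2 ≈ 8*10.222378/0.1444 ≈ 566.3367.
m = ceil(566.3367) = 567.

567


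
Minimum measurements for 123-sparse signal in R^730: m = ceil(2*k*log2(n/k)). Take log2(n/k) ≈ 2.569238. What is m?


log2(n/k) = log2(730/123) ≈ 2.569238.
2*k*log2(n/k) ≈ 2*123*2.569238 = 632.032548.
m = ceil(632.032548) = 633.

633


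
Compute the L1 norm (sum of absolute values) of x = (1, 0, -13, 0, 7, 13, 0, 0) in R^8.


Non-zero entries: [(0, 1), (2, -13), (4, 7), (5, 13)]
Absolute values: [1, 13, 7, 13]
||x||_1 = sum = 34.

34


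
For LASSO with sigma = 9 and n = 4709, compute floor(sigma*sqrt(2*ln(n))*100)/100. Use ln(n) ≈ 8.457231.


ln(4709) ≈ 8.457231.
2*ln(n) ≈ 16.914462.
sqrt(2*ln(n)) ≈ sqrt(16.914462) ≈ 4.11272.
lambda ≈ 9*4.11272 = 37.01448.
floor(lambda*100)/100 = 37.01.

37.01


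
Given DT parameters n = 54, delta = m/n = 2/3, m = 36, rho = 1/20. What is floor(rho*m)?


m = 2/3*54 = 36.
rho = 1/20.
rho*m = 1/20*36 = 1.8.
k = floor(1.8) = 1.

1


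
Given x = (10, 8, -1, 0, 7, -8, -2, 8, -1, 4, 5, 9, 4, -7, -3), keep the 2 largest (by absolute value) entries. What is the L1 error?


Sorted |x_i| descending: [10, 9, 8, 8, 8, 7, 7, 5, 4, 4, 3, 2, 1, 1, 0]
Keep top 2: [10, 9]
Tail entries: [8, 8, 8, 7, 7, 5, 4, 4, 3, 2, 1, 1, 0]
L1 error = sum of tail = 58.

58


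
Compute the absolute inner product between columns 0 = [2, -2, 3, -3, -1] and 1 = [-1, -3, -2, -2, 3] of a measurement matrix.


Inner product: 2*-1 + -2*-3 + 3*-2 + -3*-2 + -1*3
Products: [-2, 6, -6, 6, -3]
Sum = 1.
|dot| = 1.

1


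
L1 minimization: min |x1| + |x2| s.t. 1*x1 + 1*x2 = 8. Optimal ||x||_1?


Axis intercepts:
  x1 = 8, x2 = 0: L1 = 8
  x1 = 0, x2 = 8: L1 = 8
x* = (8, 0)
||x*||_1 = 8.

8


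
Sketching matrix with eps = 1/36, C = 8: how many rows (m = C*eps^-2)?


1/eps = 36.
(1/eps)^2 = 1296.
m = 8*1296 = 10368.

10368


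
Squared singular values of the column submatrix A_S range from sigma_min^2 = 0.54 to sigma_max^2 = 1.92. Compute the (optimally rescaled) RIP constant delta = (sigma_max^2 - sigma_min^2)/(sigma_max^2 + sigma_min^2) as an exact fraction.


lambda_max - lambda_min = 1.92 - 0.54 = 1.38.
lambda_max + lambda_min = 1.92 + 0.54 = 2.46.
delta = 1.38/2.46 = 138/246 = 23/41.

23/41


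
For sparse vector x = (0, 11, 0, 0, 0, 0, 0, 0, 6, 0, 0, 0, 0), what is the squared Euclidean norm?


Non-zero entries: [(1, 11), (8, 6)]
Squares: [121, 36]
||x||_2^2 = sum = 157.

157


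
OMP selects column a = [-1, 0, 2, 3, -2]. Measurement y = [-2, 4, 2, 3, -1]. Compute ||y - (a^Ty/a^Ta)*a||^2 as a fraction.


a^T a = 18.
a^T y = 17.
coeff = 17/18 = 17/18.
||r||^2 = 323/18.

323/18


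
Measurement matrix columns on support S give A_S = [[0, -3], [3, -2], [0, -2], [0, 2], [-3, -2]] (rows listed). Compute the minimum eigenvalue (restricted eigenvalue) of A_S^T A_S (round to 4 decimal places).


A_S^T A_S = [[18, 0], [0, 25]].
trace = 43.
det = 450.
disc = trace^2 - 4*det = 1849 - 4*450 = 49.
sqrt(49) = 7.
lam_min = (43 - 7)/2 = 18 = 18.0000.

18.0000


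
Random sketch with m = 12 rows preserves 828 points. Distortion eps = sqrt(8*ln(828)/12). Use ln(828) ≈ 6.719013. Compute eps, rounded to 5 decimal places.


ln(828) ≈ 6.719013.
8*ln(N)/m ≈ 8*6.719013/12 ≈ 4.479342.
eps = sqrt(4.479342) ≈ 2.1164456 ≈ 2.11645.

2.11645


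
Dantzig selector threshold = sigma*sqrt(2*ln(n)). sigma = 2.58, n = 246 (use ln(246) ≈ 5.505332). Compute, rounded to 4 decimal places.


ln(246) ≈ 5.505332.
2*ln(n) ≈ 11.010664.
sqrt(2*ln(n)) ≈ sqrt(11.010664) ≈ 3.318232.
threshold ≈ 2.58*3.318232 = 8.56103856 ≈ 8.5610.

8.5610


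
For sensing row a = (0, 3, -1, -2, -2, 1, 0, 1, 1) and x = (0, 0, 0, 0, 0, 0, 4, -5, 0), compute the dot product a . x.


Non-zero terms: ['0*4', '1*-5']
Products: [0, -5]
y = sum = -5.

-5


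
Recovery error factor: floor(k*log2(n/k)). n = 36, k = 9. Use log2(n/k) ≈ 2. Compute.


log2(n/k) = log2(36/9) ≈ 2.
k*log2(n/k) ≈ 9*2 = 18.
floor(18) = 18.

18


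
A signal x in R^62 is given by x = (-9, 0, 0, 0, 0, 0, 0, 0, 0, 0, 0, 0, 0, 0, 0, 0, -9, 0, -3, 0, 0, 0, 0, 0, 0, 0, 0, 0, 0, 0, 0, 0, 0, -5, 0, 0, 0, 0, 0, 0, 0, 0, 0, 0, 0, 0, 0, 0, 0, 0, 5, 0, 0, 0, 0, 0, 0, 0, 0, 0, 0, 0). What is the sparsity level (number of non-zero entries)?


Non-zero positions: [0, 16, 18, 33, 50].
Sparsity = 5.

5


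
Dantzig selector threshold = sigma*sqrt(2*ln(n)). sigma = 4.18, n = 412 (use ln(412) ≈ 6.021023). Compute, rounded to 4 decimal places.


ln(412) ≈ 6.021023.
2*ln(n) ≈ 12.042046.
sqrt(2*ln(n)) ≈ sqrt(12.042046) ≈ 3.470165.
threshold ≈ 4.18*3.470165 = 14.5052897 ≈ 14.5053.

14.5053


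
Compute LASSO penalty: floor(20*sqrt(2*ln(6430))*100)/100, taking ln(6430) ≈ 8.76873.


ln(6430) ≈ 8.76873.
2*ln(n) ≈ 17.53746.
sqrt(2*ln(n)) ≈ sqrt(17.53746) ≈ 4.187775.
lambda ≈ 20*4.187775 = 83.7555.
floor(lambda*100)/100 = 83.75.

83.75


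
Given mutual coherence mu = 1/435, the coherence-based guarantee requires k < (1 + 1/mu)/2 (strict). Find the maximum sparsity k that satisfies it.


1/mu = 435.
1 + 1/mu = 436.
(1 + 1/mu)/2 = 218 is an integer and the inequality is strict, so k_max = 218 - 1 = 217.

217


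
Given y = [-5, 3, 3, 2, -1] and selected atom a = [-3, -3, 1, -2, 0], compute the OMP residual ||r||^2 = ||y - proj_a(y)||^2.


a^T a = 23.
a^T y = 5.
coeff = 5/23 = 5/23.
||r||^2 = 1079/23.

1079/23


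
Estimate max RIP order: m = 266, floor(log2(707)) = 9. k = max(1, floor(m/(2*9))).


floor(log2(707)) = 9.
2*9 = 18.
m/(2*floor(log2(n))) = 266/18 ≈ 14.7778.
floor = 14.
k = max(1, 14) = 14.

14


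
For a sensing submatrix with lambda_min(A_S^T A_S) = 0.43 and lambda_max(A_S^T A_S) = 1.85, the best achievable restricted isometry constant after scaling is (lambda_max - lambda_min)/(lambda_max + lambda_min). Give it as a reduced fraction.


lambda_max - lambda_min = 1.85 - 0.43 = 1.42.
lambda_max + lambda_min = 1.85 + 0.43 = 2.28.
delta = 1.42/2.28 = 142/228 = 71/114.

71/114


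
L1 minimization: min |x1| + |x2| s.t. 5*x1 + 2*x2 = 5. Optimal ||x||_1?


Axis intercepts:
  x1 = 1, x2 = 0: L1 = 1
  x1 = 0, x2 = 5/2: L1 = 5/2
x* = (1, 0)
||x*||_1 = 1.

1


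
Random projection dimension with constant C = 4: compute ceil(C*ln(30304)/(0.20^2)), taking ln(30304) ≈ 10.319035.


ln(30304) ≈ 10.319035.
eps^2 = 0.20^2 = 0.04.
C*ln(N)/eps^2 ≈ 4*10.319035/0.04 ≈ 1031.9035.
m = ceil(1031.9035) = 1032.

1032


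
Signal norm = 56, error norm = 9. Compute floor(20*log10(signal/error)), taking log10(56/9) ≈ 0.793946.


||x||/||e|| = 56/9.
log10(56/9) ≈ 0.793946.
20*log10(||x||/||e||) ≈ 20*0.793946 = 15.87892.
floor(15.87892) = 15.

15


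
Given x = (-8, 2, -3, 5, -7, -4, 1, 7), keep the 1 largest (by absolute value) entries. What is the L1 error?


Sorted |x_i| descending: [8, 7, 7, 5, 4, 3, 2, 1]
Keep top 1: [8]
Tail entries: [7, 7, 5, 4, 3, 2, 1]
L1 error = sum of tail = 29.

29


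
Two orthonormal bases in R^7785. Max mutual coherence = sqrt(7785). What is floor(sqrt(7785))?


88^2 = 7744 <= 7785 < 7921 = 89^2, so 88 <= sqrt(7785) < 89.
floor(sqrt(7785)) = 88.

88


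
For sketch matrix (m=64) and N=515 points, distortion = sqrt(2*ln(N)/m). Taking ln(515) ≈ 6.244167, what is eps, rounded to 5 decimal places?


ln(515) ≈ 6.244167.
2*ln(N)/m ≈ 2*6.244167/64 ≈ 0.19513022.
eps = sqrt(0.19513022) ≈ 0.4417355 ≈ 0.44174.

0.44174


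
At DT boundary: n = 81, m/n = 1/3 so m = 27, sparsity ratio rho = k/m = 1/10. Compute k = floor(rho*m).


m = 1/3*81 = 27.
rho = 1/10.
rho*m = 1/10*27 = 2.7.
k = floor(2.7) = 2.

2


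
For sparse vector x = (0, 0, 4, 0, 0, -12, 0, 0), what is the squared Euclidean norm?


Non-zero entries: [(2, 4), (5, -12)]
Squares: [16, 144]
||x||_2^2 = sum = 160.

160


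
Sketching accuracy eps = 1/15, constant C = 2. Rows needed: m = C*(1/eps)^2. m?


1/eps = 15.
(1/eps)^2 = 225.
m = 2*225 = 450.

450


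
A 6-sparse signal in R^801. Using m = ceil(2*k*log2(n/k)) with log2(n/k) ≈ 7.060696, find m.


log2(n/k) = log2(801/6) ≈ 7.060696.
2*k*log2(n/k) ≈ 2*6*7.060696 = 84.728352.
m = ceil(84.728352) = 85.

85


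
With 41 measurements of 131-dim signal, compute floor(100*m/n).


100*m/n = 100*41/131 ≈ 31.2977.
floor = 31.

31


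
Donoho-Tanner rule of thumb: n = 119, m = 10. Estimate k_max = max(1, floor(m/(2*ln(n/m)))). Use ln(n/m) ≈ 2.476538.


n/m = 119/10.
ln(n/m) ≈ 2.476538.
2*ln(n/m) ≈ 4.953076.
m/(2*ln(n/m)) ≈ 10/4.953076 ≈ 2.0189.
floor = 2.
k_max = max(1, 2) = 2.

2


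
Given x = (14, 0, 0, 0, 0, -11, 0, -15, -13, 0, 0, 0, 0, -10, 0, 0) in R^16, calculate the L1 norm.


Non-zero entries: [(0, 14), (5, -11), (7, -15), (8, -13), (13, -10)]
Absolute values: [14, 11, 15, 13, 10]
||x||_1 = sum = 63.

63


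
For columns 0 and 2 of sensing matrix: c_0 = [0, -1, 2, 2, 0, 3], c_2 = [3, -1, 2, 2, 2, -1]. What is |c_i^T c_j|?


Inner product: 0*3 + -1*-1 + 2*2 + 2*2 + 0*2 + 3*-1
Products: [0, 1, 4, 4, 0, -3]
Sum = 6.
|dot| = 6.

6


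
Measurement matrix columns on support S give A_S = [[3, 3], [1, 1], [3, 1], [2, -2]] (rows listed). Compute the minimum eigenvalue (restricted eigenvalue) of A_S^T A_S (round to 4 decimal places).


A_S^T A_S = [[23, 9], [9, 15]].
trace = 38.
det = 264.
disc = trace^2 - 4*det = 1444 - 4*264 = 388.
sqrt(388) ≈ 19.697716.
lam_min = (38 - sqrt(388))/2 ≈ (38 - 19.697716)/2 = 9.151142 ≈ 9.1511.

9.1511


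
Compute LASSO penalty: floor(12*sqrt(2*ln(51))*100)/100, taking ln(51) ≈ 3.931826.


ln(51) ≈ 3.931826.
2*ln(n) ≈ 7.863652.
sqrt(2*ln(n)) ≈ sqrt(7.863652) ≈ 2.80422.
lambda ≈ 12*2.80422 = 33.65064.
floor(lambda*100)/100 = 33.65.

33.65


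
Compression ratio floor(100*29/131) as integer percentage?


100*m/n = 100*29/131 ≈ 22.1374.
floor = 22.

22


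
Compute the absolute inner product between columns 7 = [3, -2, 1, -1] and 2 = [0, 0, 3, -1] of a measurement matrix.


Inner product: 3*0 + -2*0 + 1*3 + -1*-1
Products: [0, 0, 3, 1]
Sum = 4.
|dot| = 4.

4


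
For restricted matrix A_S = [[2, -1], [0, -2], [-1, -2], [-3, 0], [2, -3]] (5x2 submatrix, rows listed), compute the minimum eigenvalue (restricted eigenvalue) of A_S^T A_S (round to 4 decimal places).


A_S^T A_S = [[18, -6], [-6, 18]].
trace = 36.
det = 288.
disc = trace^2 - 4*det = 1296 - 4*288 = 144.
sqrt(144) = 12.
lam_min = (36 - 12)/2 = 12 = 12.0000.

12.0000


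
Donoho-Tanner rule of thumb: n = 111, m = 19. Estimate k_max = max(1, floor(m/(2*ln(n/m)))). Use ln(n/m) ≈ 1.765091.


n/m = 111/19.
ln(n/m) ≈ 1.765091.
2*ln(n/m) ≈ 3.530182.
m/(2*ln(n/m)) ≈ 19/3.530182 ≈ 5.3822.
floor = 5.
k_max = max(1, 5) = 5.

5


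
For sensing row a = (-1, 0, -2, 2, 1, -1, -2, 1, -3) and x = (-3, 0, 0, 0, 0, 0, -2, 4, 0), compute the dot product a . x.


Non-zero terms: ['-1*-3', '-2*-2', '1*4']
Products: [3, 4, 4]
y = sum = 11.

11


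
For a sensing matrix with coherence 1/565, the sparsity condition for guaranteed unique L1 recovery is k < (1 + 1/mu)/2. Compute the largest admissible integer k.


1/mu = 565.
1 + 1/mu = 566.
(1 + 1/mu)/2 = 283 is an integer and the inequality is strict, so k_max = 283 - 1 = 282.

282


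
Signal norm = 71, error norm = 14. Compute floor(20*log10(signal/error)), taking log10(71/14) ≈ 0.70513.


||x||/||e|| = 71/14.
log10(71/14) ≈ 0.70513.
20*log10(||x||/||e||) ≈ 20*0.70513 = 14.1026.
floor(14.1026) = 14.

14


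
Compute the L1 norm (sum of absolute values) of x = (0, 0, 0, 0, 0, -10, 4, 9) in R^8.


Non-zero entries: [(5, -10), (6, 4), (7, 9)]
Absolute values: [10, 4, 9]
||x||_1 = sum = 23.

23


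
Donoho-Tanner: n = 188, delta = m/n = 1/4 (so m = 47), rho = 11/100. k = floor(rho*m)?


m = 1/4*188 = 47.
rho = 11/100.
rho*m = 11/100*47 = 5.17.
k = floor(5.17) = 5.

5


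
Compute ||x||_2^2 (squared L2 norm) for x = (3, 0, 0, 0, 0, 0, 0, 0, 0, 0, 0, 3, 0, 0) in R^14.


Non-zero entries: [(0, 3), (11, 3)]
Squares: [9, 9]
||x||_2^2 = sum = 18.

18


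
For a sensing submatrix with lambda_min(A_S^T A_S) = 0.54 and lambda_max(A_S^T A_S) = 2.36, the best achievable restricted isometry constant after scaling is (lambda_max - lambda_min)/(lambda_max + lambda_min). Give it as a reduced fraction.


lambda_max - lambda_min = 2.36 - 0.54 = 1.82.
lambda_max + lambda_min = 2.36 + 0.54 = 2.90.
delta = 1.82/2.90 = 182/290 = 91/145.

91/145


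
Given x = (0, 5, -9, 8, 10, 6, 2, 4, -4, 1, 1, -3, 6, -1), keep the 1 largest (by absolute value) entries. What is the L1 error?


Sorted |x_i| descending: [10, 9, 8, 6, 6, 5, 4, 4, 3, 2, 1, 1, 1, 0]
Keep top 1: [10]
Tail entries: [9, 8, 6, 6, 5, 4, 4, 3, 2, 1, 1, 1, 0]
L1 error = sum of tail = 50.

50


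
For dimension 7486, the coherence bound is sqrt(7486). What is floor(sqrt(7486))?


86^2 = 7396 <= 7486 < 7569 = 87^2, so 86 <= sqrt(7486) < 87.
floor(sqrt(7486)) = 86.

86


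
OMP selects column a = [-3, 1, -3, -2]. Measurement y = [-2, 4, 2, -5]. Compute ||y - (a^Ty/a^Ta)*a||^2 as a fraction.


a^T a = 23.
a^T y = 14.
coeff = 14/23 = 14/23.
||r||^2 = 931/23.

931/23


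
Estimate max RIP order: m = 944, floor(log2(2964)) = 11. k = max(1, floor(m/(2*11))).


floor(log2(2964)) = 11.
2*11 = 22.
m/(2*floor(log2(n))) = 944/22 ≈ 42.9091.
floor = 42.
k = max(1, 42) = 42.

42


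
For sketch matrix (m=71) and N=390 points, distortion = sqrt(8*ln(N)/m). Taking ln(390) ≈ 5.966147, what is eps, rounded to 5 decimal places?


ln(390) ≈ 5.966147.
8*ln(N)/m ≈ 8*5.966147/71 ≈ 0.67224192.
eps = sqrt(0.67224192) ≈ 0.8199036 ≈ 0.81990.

0.81990


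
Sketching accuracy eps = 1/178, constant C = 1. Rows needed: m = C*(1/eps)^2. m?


1/eps = 178.
(1/eps)^2 = 31684.
m = 1*31684 = 31684.

31684


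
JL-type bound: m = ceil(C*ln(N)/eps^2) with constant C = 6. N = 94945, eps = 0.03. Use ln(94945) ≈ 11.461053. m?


ln(94945) ≈ 11.461053.
eps^2 = 0.03^2 = 0.0009.
C*ln(N)/eps^2 ≈ 6*11.461053/0.0009 ≈ 76407.02.
m = ceil(76407.02) = 76408.

76408


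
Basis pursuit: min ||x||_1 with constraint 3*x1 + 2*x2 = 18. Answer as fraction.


Axis intercepts:
  x1 = 6, x2 = 0: L1 = 6
  x1 = 0, x2 = 9: L1 = 9
x* = (6, 0)
||x*||_1 = 6.

6


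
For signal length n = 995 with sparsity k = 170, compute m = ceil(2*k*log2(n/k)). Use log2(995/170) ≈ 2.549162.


log2(n/k) = log2(995/170) ≈ 2.549162.
2*k*log2(n/k) ≈ 2*170*2.549162 = 866.71508.
m = ceil(866.71508) = 867.

867


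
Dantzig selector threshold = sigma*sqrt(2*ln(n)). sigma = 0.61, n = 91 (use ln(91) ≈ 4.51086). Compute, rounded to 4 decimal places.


ln(91) ≈ 4.51086.
2*ln(n) ≈ 9.02172.
sqrt(2*ln(n)) ≈ sqrt(9.02172) ≈ 3.003618.
threshold ≈ 0.61*3.003618 = 1.83220698 ≈ 1.8322.

1.8322


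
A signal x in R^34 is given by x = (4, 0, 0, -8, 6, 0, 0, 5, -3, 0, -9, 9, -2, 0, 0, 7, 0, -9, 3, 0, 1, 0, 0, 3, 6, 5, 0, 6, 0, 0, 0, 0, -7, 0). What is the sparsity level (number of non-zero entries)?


Non-zero positions: [0, 3, 4, 7, 8, 10, 11, 12, 15, 17, 18, 20, 23, 24, 25, 27, 32].
Sparsity = 17.

17


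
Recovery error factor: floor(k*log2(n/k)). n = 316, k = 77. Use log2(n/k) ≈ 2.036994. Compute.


log2(n/k) = log2(316/77) ≈ 2.036994.
k*log2(n/k) ≈ 77*2.036994 = 156.848538.
floor(156.848538) = 156.

156


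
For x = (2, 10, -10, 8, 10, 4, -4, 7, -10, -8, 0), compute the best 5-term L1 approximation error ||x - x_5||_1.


Sorted |x_i| descending: [10, 10, 10, 10, 8, 8, 7, 4, 4, 2, 0]
Keep top 5: [10, 10, 10, 10, 8]
Tail entries: [8, 7, 4, 4, 2, 0]
L1 error = sum of tail = 25.

25


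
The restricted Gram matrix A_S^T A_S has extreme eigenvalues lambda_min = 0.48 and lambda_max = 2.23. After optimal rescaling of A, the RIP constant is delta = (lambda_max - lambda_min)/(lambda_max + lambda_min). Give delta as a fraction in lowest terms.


lambda_max - lambda_min = 2.23 - 0.48 = 1.75.
lambda_max + lambda_min = 2.23 + 0.48 = 2.71.
delta = 1.75/2.71 = 175/271.

175/271


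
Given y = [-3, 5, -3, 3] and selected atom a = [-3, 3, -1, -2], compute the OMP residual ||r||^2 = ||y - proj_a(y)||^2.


a^T a = 23.
a^T y = 21.
coeff = 21/23 = 21/23.
||r||^2 = 755/23.

755/23


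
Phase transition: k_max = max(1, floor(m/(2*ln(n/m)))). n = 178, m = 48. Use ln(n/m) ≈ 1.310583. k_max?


n/m = 178/48 = 89/24.
ln(n/m) ≈ 1.310583.
2*ln(n/m) ≈ 2.621166.
m/(2*ln(n/m)) ≈ 48/2.621166 ≈ 18.3125.
floor = 18.
k_max = max(1, 18) = 18.

18


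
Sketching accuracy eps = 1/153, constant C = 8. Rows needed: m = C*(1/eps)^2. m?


1/eps = 153.
(1/eps)^2 = 23409.
m = 8*23409 = 187272.

187272


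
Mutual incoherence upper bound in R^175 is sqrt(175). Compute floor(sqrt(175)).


13^2 = 169 <= 175 < 196 = 14^2, so 13 <= sqrt(175) < 14.
floor(sqrt(175)) = 13.

13


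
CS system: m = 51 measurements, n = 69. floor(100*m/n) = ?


100*m/n = 100*51/69 ≈ 73.913.
floor = 73.

73


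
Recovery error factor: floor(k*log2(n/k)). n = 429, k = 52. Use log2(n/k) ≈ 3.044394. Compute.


log2(n/k) = log2(429/52) ≈ 3.044394.
k*log2(n/k) ≈ 52*3.044394 = 158.308488.
floor(158.308488) = 158.

158


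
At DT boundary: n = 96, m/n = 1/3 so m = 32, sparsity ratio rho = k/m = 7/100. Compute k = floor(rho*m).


m = 1/3*96 = 32.
rho = 7/100.
rho*m = 7/100*32 = 2.24.
k = floor(2.24) = 2.

2


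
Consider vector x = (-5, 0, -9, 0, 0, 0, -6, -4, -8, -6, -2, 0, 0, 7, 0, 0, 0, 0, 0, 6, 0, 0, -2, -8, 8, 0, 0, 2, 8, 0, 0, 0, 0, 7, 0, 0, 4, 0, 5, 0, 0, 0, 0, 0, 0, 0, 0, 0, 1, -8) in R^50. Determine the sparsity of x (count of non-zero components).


Non-zero positions: [0, 2, 6, 7, 8, 9, 10, 13, 19, 22, 23, 24, 27, 28, 33, 36, 38, 48, 49].
Sparsity = 19.

19


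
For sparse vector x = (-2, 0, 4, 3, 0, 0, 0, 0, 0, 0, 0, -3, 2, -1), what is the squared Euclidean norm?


Non-zero entries: [(0, -2), (2, 4), (3, 3), (11, -3), (12, 2), (13, -1)]
Squares: [4, 16, 9, 9, 4, 1]
||x||_2^2 = sum = 43.

43


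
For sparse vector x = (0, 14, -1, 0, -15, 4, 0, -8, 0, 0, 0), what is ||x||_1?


Non-zero entries: [(1, 14), (2, -1), (4, -15), (5, 4), (7, -8)]
Absolute values: [14, 1, 15, 4, 8]
||x||_1 = sum = 42.

42


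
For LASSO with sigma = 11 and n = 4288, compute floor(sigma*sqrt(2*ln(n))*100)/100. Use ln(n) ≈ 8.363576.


ln(4288) ≈ 8.363576.
2*ln(n) ≈ 16.727152.
sqrt(2*ln(n)) ≈ sqrt(16.727152) ≈ 4.089884.
lambda ≈ 11*4.089884 = 44.988724.
floor(lambda*100)/100 = 44.98.

44.98


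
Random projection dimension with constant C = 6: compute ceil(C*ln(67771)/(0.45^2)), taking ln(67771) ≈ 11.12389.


ln(67771) ≈ 11.12389.
eps^2 = 0.45^2 = 0.2025.
C*ln(N)/eps^2 ≈ 6*11.12389/0.2025 ≈ 329.5967.
m = ceil(329.5967) = 330.

330


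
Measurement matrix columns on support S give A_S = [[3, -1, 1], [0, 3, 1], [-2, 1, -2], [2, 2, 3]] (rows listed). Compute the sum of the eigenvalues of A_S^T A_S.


Sum of eigenvalues of A_S^T A_S = trace(A_S^T A_S) = sum of squared column norms of A_S.
A_S^T A_S diagonal: [17, 15, 15].
trace = 17 + 15 + 15 = 47.

47


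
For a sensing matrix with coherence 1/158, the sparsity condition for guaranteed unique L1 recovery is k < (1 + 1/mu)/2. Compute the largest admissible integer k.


1/mu = 158.
1 + 1/mu = 159.
(1 + 1/mu)/2 = 79.5 is not an integer, so k_max = floor(79.5) = 79.

79


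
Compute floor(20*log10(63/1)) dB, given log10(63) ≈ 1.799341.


||x||/||e|| = 63/1 = 63.
log10(63) ≈ 1.799341.
20*log10(||x||/||e||) ≈ 20*1.799341 = 35.98682.
floor(35.98682) = 35.

35


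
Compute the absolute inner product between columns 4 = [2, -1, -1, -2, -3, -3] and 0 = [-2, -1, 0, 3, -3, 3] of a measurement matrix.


Inner product: 2*-2 + -1*-1 + -1*0 + -2*3 + -3*-3 + -3*3
Products: [-4, 1, 0, -6, 9, -9]
Sum = -9.
|dot| = 9.

9


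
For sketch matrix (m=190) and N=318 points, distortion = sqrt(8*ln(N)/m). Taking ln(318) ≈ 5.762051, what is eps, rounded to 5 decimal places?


ln(318) ≈ 5.762051.
8*ln(N)/m ≈ 8*5.762051/190 ≈ 0.24261267.
eps = sqrt(0.24261267) ≈ 0.4925573 ≈ 0.49256.

0.49256


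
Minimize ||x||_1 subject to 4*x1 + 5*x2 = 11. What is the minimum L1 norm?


Axis intercepts:
  x1 = 11/4, x2 = 0: L1 = 11/4
  x1 = 0, x2 = 11/5: L1 = 11/5
x* = (0, 11/5)
||x*||_1 = 11/5.

11/5


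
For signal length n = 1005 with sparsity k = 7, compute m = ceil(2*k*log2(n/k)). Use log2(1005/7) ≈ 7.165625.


log2(n/k) = log2(1005/7) ≈ 7.165625.
2*k*log2(n/k) ≈ 2*7*7.165625 = 100.31875.
m = ceil(100.31875) = 101.

101


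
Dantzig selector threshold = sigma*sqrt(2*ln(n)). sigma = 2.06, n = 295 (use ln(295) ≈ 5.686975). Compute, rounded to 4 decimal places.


ln(295) ≈ 5.686975.
2*ln(n) ≈ 11.37395.
sqrt(2*ln(n)) ≈ sqrt(11.37395) ≈ 3.372529.
threshold ≈ 2.06*3.372529 = 6.94740974 ≈ 6.9474.

6.9474


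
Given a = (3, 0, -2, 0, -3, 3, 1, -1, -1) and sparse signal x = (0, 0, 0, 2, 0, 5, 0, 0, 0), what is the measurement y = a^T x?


Non-zero terms: ['0*2', '3*5']
Products: [0, 15]
y = sum = 15.

15


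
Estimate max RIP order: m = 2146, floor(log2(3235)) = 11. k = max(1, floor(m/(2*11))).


floor(log2(3235)) = 11.
2*11 = 22.
m/(2*floor(log2(n))) = 2146/22 ≈ 97.5455.
floor = 97.
k = max(1, 97) = 97.

97


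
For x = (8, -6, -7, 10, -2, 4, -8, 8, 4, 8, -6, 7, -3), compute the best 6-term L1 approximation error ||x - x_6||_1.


Sorted |x_i| descending: [10, 8, 8, 8, 8, 7, 7, 6, 6, 4, 4, 3, 2]
Keep top 6: [10, 8, 8, 8, 8, 7]
Tail entries: [7, 6, 6, 4, 4, 3, 2]
L1 error = sum of tail = 32.

32


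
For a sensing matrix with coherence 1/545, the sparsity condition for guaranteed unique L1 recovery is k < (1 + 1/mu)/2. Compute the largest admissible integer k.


1/mu = 545.
1 + 1/mu = 546.
(1 + 1/mu)/2 = 273 is an integer and the inequality is strict, so k_max = 273 - 1 = 272.

272


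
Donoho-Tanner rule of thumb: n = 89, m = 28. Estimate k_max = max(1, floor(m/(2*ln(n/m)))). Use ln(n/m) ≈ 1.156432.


n/m = 89/28.
ln(n/m) ≈ 1.156432.
2*ln(n/m) ≈ 2.312864.
m/(2*ln(n/m)) ≈ 28/2.312864 ≈ 12.1062.
floor = 12.
k_max = max(1, 12) = 12.

12


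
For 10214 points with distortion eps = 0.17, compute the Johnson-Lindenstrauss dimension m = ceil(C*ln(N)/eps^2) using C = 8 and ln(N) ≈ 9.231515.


ln(10214) ≈ 9.231515.
eps^2 = 0.17^2 = 0.0289.
C*ln(N)/eps^2 ≈ 8*9.231515/0.0289 ≈ 2555.4367.
m = ceil(2555.4367) = 2556.

2556


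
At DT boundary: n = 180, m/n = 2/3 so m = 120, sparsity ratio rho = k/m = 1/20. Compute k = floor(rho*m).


m = 2/3*180 = 120.
rho = 1/20.
rho*m = 1/20*120 = 6.
k = floor(6) = 6.

6


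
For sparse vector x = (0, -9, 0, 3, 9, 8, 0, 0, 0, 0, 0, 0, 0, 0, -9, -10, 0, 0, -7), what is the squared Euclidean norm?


Non-zero entries: [(1, -9), (3, 3), (4, 9), (5, 8), (14, -9), (15, -10), (18, -7)]
Squares: [81, 9, 81, 64, 81, 100, 49]
||x||_2^2 = sum = 465.

465


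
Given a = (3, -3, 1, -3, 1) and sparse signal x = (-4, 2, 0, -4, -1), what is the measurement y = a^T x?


Non-zero terms: ['3*-4', '-3*2', '-3*-4', '1*-1']
Products: [-12, -6, 12, -1]
y = sum = -7.

-7


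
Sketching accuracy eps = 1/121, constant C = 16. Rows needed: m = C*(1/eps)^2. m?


1/eps = 121.
(1/eps)^2 = 14641.
m = 16*14641 = 234256.

234256


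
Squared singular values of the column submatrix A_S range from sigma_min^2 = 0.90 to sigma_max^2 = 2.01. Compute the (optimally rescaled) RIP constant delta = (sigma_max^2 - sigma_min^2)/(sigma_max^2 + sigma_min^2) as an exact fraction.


lambda_max - lambda_min = 2.01 - 0.90 = 1.11.
lambda_max + lambda_min = 2.01 + 0.90 = 2.91.
delta = 1.11/2.91 = 111/291 = 37/97.

37/97


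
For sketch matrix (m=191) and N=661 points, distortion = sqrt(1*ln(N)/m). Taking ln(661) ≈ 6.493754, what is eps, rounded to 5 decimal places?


ln(661) ≈ 6.493754.
1*ln(N)/m ≈ 1*6.493754/191 ≈ 0.03399871.
eps = sqrt(0.03399871) ≈ 0.1843874 ≈ 0.18439.

0.18439


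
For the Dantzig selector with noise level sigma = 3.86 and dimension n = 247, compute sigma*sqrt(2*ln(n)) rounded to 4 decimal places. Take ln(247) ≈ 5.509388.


ln(247) ≈ 5.509388.
2*ln(n) ≈ 11.018776.
sqrt(2*ln(n)) ≈ sqrt(11.018776) ≈ 3.319454.
threshold ≈ 3.86*3.319454 = 12.81309244 ≈ 12.8131.

12.8131


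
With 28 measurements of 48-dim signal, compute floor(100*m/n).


100*m/n = 100*28/48 ≈ 58.3333.
floor = 58.

58


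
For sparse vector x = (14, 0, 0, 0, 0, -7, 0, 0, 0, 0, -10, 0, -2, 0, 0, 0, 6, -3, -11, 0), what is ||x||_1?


Non-zero entries: [(0, 14), (5, -7), (10, -10), (12, -2), (16, 6), (17, -3), (18, -11)]
Absolute values: [14, 7, 10, 2, 6, 3, 11]
||x||_1 = sum = 53.

53


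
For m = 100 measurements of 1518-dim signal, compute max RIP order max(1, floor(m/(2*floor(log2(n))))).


floor(log2(1518)) = 10.
2*10 = 20.
m/(2*floor(log2(n))) = 100/20 ≈ 5.0.
floor = 5.
k = max(1, 5) = 5.

5


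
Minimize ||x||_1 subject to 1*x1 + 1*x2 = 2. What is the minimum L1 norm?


Axis intercepts:
  x1 = 2, x2 = 0: L1 = 2
  x1 = 0, x2 = 2: L1 = 2
x* = (2, 0)
||x*||_1 = 2.

2


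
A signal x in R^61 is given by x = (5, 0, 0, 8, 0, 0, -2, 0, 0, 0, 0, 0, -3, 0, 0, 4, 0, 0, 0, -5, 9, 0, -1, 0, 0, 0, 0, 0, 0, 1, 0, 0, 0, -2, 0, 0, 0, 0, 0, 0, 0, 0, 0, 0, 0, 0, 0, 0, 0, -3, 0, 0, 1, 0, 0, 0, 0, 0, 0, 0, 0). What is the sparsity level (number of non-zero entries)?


Non-zero positions: [0, 3, 6, 12, 15, 19, 20, 22, 29, 33, 49, 52].
Sparsity = 12.

12


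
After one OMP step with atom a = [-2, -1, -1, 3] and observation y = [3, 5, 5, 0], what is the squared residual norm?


a^T a = 15.
a^T y = -16.
coeff = -16/15 = -16/15.
||r||^2 = 629/15.

629/15


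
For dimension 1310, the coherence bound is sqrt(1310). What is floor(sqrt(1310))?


36^2 = 1296 <= 1310 < 1369 = 37^2, so 36 <= sqrt(1310) < 37.
floor(sqrt(1310)) = 36.

36


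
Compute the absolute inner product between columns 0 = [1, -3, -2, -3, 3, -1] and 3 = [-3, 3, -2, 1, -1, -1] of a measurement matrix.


Inner product: 1*-3 + -3*3 + -2*-2 + -3*1 + 3*-1 + -1*-1
Products: [-3, -9, 4, -3, -3, 1]
Sum = -13.
|dot| = 13.

13


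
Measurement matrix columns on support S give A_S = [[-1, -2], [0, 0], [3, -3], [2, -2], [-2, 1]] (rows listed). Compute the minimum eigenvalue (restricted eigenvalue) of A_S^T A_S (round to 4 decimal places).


A_S^T A_S = [[18, -13], [-13, 18]].
trace = 36.
det = 155.
disc = trace^2 - 4*det = 1296 - 4*155 = 676.
sqrt(676) = 26.
lam_min = (36 - 26)/2 = 5 = 5.0000.

5.0000


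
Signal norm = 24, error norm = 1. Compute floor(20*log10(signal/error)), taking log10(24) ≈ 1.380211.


||x||/||e|| = 24/1 = 24.
log10(24) ≈ 1.380211.
20*log10(||x||/||e||) ≈ 20*1.380211 = 27.60422.
floor(27.60422) = 27.

27


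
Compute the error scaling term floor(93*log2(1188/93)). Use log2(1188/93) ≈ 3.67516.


log2(n/k) = log2(1188/93) ≈ 3.67516.
k*log2(n/k) ≈ 93*3.67516 = 341.78988.
floor(341.78988) = 341.

341


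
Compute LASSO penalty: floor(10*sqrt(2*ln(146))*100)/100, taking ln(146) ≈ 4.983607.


ln(146) ≈ 4.983607.
2*ln(n) ≈ 9.967214.
sqrt(2*ln(n)) ≈ sqrt(9.967214) ≈ 3.157089.
lambda ≈ 10*3.157089 = 31.57089.
floor(lambda*100)/100 = 31.57.

31.57


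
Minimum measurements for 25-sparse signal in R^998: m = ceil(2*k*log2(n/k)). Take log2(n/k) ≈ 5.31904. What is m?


log2(n/k) = log2(998/25) ≈ 5.31904.
2*k*log2(n/k) ≈ 2*25*5.31904 = 265.952.
m = ceil(265.952) = 266.

266


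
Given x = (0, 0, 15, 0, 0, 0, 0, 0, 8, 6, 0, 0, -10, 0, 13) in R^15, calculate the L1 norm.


Non-zero entries: [(2, 15), (8, 8), (9, 6), (12, -10), (14, 13)]
Absolute values: [15, 8, 6, 10, 13]
||x||_1 = sum = 52.

52


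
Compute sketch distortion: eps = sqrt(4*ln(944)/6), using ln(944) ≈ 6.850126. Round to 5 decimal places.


ln(944) ≈ 6.850126.
4*ln(N)/m ≈ 4*6.850126/6 ≈ 4.56675067.
eps = sqrt(4.56675067) ≈ 2.1369957 ≈ 2.13700.

2.13700


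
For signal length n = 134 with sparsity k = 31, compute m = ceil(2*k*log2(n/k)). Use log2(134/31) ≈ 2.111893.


log2(n/k) = log2(134/31) ≈ 2.111893.
2*k*log2(n/k) ≈ 2*31*2.111893 = 130.937366.
m = ceil(130.937366) = 131.

131


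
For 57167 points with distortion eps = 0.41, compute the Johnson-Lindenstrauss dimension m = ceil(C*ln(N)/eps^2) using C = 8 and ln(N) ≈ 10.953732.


ln(57167) ≈ 10.953732.
eps^2 = 0.41^2 = 0.1681.
C*ln(N)/eps^2 ≈ 8*10.953732/0.1681 ≈ 521.296.
m = ceil(521.296) = 522.

522


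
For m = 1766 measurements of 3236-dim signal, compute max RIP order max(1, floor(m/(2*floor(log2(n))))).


floor(log2(3236)) = 11.
2*11 = 22.
m/(2*floor(log2(n))) = 1766/22 ≈ 80.2727.
floor = 80.
k = max(1, 80) = 80.

80


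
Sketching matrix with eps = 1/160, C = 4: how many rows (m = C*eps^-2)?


1/eps = 160.
(1/eps)^2 = 25600.
m = 4*25600 = 102400.

102400


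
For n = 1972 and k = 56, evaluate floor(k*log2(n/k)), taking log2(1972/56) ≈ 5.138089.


log2(n/k) = log2(1972/56) ≈ 5.138089.
k*log2(n/k) ≈ 56*5.138089 = 287.732984.
floor(287.732984) = 287.

287


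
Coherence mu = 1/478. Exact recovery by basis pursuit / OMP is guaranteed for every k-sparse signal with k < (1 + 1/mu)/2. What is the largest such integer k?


1/mu = 478.
1 + 1/mu = 479.
(1 + 1/mu)/2 = 239.5 is not an integer, so k_max = floor(239.5) = 239.

239


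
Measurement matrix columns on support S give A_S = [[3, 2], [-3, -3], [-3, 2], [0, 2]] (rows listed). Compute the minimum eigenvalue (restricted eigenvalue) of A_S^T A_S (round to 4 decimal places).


A_S^T A_S = [[27, 9], [9, 21]].
trace = 48.
det = 486.
disc = trace^2 - 4*det = 2304 - 4*486 = 360.
sqrt(360) ≈ 18.973666.
lam_min = (48 - sqrt(360))/2 ≈ (48 - 18.973666)/2 = 14.513167 ≈ 14.5132.

14.5132


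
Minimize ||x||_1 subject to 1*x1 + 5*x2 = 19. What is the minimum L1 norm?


Axis intercepts:
  x1 = 19, x2 = 0: L1 = 19
  x1 = 0, x2 = 19/5: L1 = 19/5
x* = (0, 19/5)
||x*||_1 = 19/5.

19/5


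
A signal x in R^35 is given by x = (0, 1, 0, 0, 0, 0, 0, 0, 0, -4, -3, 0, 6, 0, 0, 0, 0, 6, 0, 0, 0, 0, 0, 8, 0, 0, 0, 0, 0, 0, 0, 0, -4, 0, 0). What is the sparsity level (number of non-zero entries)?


Non-zero positions: [1, 9, 10, 12, 17, 23, 32].
Sparsity = 7.

7


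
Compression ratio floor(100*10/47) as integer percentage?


100*m/n = 100*10/47 ≈ 21.2766.
floor = 21.

21


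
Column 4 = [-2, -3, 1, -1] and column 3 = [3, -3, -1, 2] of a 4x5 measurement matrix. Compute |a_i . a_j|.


Inner product: -2*3 + -3*-3 + 1*-1 + -1*2
Products: [-6, 9, -1, -2]
Sum = 0.
|dot| = 0.

0


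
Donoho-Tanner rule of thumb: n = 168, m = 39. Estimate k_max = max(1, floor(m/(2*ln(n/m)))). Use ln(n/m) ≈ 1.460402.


n/m = 168/39 = 56/13.
ln(n/m) ≈ 1.460402.
2*ln(n/m) ≈ 2.920804.
m/(2*ln(n/m)) ≈ 39/2.920804 ≈ 13.3525.
floor = 13.
k_max = max(1, 13) = 13.

13


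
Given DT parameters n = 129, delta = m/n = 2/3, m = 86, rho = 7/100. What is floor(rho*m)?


m = 2/3*129 = 86.
rho = 7/100.
rho*m = 7/100*86 = 6.02.
k = floor(6.02) = 6.

6


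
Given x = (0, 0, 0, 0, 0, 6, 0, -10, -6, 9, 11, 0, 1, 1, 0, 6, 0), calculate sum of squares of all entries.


Non-zero entries: [(5, 6), (7, -10), (8, -6), (9, 9), (10, 11), (12, 1), (13, 1), (15, 6)]
Squares: [36, 100, 36, 81, 121, 1, 1, 36]
||x||_2^2 = sum = 412.

412


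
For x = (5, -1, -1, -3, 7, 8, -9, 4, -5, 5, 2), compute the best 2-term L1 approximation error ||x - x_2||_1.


Sorted |x_i| descending: [9, 8, 7, 5, 5, 5, 4, 3, 2, 1, 1]
Keep top 2: [9, 8]
Tail entries: [7, 5, 5, 5, 4, 3, 2, 1, 1]
L1 error = sum of tail = 33.

33


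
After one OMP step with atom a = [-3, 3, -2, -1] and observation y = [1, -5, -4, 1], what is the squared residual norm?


a^T a = 23.
a^T y = -11.
coeff = -11/23 = -11/23.
||r||^2 = 868/23.

868/23


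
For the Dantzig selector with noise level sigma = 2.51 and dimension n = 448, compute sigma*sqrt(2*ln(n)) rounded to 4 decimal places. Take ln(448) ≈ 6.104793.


ln(448) ≈ 6.104793.
2*ln(n) ≈ 12.209586.
sqrt(2*ln(n)) ≈ sqrt(12.209586) ≈ 3.494222.
threshold ≈ 2.51*3.494222 = 8.77049722 ≈ 8.7705.

8.7705
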